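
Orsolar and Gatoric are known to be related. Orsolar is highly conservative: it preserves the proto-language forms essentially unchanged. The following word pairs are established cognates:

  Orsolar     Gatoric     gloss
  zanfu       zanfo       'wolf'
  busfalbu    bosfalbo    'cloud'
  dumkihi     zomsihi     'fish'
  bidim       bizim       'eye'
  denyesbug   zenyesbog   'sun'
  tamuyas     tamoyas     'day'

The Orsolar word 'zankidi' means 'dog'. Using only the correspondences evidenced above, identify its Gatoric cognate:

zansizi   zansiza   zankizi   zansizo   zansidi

dumkihi ~ zomsihi — Orsolar k corresponds to Gatoric s after a consonant, before a front vowel.
bidim ~ bizim — Orsolar d corresponds to Gatoric z between vowels (before a front vowel).
Applying these to Orsolar 'zankidi':
  zankidi → zansidi   (k→s after a consonant, before a front vowel)
  zansidi → zansizi   (d→z between vowels (before a front vowel))
So the Gatoric cognate is 'zansizi'.

zansizi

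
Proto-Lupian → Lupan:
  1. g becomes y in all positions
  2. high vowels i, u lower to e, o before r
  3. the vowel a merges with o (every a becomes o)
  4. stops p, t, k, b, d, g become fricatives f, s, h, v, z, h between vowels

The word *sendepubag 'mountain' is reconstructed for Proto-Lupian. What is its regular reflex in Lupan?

Lupan: *sendepubag > sendepubay > sendepuboy > sendefuvoy  (by unconditioned shift, vowel merger, intervocalic lenition)

sendefuvoy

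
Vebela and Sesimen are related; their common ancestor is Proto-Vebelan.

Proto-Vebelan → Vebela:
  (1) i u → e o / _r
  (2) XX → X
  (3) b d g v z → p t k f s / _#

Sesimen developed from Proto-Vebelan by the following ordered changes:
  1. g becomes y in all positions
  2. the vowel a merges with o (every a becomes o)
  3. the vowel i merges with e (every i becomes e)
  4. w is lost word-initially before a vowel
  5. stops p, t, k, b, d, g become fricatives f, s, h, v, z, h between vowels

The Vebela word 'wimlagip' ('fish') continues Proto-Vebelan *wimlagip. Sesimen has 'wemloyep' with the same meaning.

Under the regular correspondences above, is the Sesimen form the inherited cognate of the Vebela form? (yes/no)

Derive the expected Sesimen reflex of *wimlagip:
Sesimen: start from *wimlagip.
  rule 1 (unconditioned shift): wimlagip → wimlayip
  rule 2 (vowel merger): wimlayip → wimloyip
  rule 3 (vowel merger): wimloyip → wemloyep
  rule 4 (glide loss): wemloyep → emloyep
  rule 5: no change — emloyep
  ⇒ Sesimen emloyep
The regular Sesimen reflex would be 'emloyep', but the attested form is 'wemloyep'. The correspondence is irregular, so they are not cognates (the Sesimen form has a different source).

no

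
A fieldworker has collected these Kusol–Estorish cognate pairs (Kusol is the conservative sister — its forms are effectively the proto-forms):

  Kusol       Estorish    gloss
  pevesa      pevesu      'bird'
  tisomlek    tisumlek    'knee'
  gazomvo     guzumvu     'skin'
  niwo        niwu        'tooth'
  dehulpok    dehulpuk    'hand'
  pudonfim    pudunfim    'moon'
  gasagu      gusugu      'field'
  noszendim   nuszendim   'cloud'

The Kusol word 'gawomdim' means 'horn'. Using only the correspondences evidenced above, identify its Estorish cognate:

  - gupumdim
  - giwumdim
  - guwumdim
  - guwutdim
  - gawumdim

gazomvo ~ guzumvu, gasagu ~ gusugu — Kusol a corresponds to Estorish u after a consonant, before a consonant other than r, m, n, p, b, f, v.
tisomlek ~ tisumlek, gazomvo ~ guzumvu — Kusol o corresponds to Estorish u after a consonant, before a nasal.
Applying these to Kusol 'gawomdim':
  gawomdim → guwomdim   (a→u after a consonant, before a consonant other than r, m, n, p, b, f, v)
  guwomdim → guwumdim   (o→u after a consonant, before a nasal)
So the Estorish cognate is 'guwumdim'.

guwumdim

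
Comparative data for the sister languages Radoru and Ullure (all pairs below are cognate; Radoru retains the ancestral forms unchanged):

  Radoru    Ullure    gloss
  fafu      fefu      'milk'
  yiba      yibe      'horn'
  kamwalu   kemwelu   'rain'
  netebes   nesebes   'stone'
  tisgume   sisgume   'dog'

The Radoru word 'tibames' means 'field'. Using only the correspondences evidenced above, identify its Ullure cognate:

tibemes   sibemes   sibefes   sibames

tisgume ~ sisgume — Radoru t corresponds to Ullure s word-initially before a front vowel.
kamwalu ~ kemwelu — Radoru a corresponds to Ullure e after a consonant, before a nasal.
Applying these to Radoru 'tibames':
  tibames → sibames   (t→s word-initially before a front vowel)
  sibames → sibemes   (a→e after a consonant, before a nasal)
So the Ullure cognate is 'sibemes'.

sibemes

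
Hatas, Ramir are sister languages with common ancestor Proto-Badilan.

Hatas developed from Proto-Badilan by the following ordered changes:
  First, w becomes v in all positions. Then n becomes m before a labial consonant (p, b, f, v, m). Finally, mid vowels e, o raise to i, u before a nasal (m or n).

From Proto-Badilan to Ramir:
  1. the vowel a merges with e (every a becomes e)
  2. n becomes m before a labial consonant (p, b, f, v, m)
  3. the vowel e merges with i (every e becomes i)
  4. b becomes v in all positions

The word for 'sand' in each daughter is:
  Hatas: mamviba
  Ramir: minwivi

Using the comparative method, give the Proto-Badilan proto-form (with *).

Position 4: Hatas has v, Ramir has w. Ramir preserves w here (none of its changes turn any other segment into w), so the proto-segment is *w.
Position 3: Hatas has m, Ramir has n. Ramir preserves n here (none of its changes turn any other segment into n), so the proto-segment is *n.
Position 6: Hatas has b, Ramir has v. Hatas preserves b here (none of its changes turn any other segment into b), so the proto-segment is *b.
Verify the candidate proto-form against each daughter:
Hatas: *manwiba > manviba > mamviba  (by unconditioned shift, nasal place assimilation)
Ramir: *manwiba > menwibe > minwibi > minwivi  (by vowel merger, vowel merger, unconditioned shift)
*manwiba is the unique common source.

*manwiba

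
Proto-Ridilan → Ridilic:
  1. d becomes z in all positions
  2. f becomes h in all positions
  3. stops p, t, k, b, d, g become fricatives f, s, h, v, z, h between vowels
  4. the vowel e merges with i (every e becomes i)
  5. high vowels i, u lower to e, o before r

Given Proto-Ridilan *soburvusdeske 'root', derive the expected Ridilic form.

Ridilic: *soburvusdeske > soburvuszeske > sovurvuszeske > sovurvusziski > sovorvusziski  (by unconditioned shift, intervocalic lenition, vowel merger, pre-rhotic lowering)

sovorvusziski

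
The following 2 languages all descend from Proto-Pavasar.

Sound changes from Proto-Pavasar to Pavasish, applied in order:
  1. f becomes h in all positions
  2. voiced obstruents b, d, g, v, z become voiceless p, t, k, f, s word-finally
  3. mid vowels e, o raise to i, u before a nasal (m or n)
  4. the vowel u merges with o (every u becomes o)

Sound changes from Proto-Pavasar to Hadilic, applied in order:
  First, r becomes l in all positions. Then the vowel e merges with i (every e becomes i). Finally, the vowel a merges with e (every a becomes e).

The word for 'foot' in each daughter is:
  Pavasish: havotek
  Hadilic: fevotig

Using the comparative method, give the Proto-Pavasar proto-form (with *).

*favoteg

Position 1: Pavasish has h, Hadilic has f. Hadilic preserves f here (none of its changes turn any other segment into f), so the proto-segment is *f.
Position 7: Pavasish has k, Hadilic has g. Hadilic preserves g here (none of its changes turn any other segment into g), so the proto-segment is *g.
Position 2: Pavasish has a, Hadilic has e. Pavasish preserves a here (none of its changes turn any other segment into a), so the proto-segment is *a.
This points to *favoteg. Verify forward in each daughter:
Pavasish: *favoteg > havoteg > havotek  (by unconditioned shift, final devoicing)
Hadilic: *favoteg
  favoteg (rule 1 does not apply)
  favoteg → favotig   [vowel merger]
  favotig → fevotig   [vowel merger]
  giving Hadilic fevotig.
*favoteg is the unique common source.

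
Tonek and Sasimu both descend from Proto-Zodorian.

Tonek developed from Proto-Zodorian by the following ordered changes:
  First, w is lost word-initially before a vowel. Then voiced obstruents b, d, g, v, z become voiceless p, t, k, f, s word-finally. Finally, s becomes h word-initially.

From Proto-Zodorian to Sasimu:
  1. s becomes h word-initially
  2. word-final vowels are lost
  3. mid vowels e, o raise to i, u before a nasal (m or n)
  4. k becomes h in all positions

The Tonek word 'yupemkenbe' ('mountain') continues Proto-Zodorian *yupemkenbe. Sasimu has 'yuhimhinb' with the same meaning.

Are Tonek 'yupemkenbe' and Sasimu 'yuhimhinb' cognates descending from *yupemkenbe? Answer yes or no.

Derive the expected Sasimu reflex of *yupemkenbe:
Sasimu: *yupemkenbe > yupemkenb > yupimkinb > yupimhinb  (by apocope, pre-nasal raising, unconditioned shift)
The regular Sasimu reflex would be 'yupimhinb', but the attested form is 'yuhimhinb'. The correspondence is irregular, so they are not cognates (the Sasimu form has a different source).

no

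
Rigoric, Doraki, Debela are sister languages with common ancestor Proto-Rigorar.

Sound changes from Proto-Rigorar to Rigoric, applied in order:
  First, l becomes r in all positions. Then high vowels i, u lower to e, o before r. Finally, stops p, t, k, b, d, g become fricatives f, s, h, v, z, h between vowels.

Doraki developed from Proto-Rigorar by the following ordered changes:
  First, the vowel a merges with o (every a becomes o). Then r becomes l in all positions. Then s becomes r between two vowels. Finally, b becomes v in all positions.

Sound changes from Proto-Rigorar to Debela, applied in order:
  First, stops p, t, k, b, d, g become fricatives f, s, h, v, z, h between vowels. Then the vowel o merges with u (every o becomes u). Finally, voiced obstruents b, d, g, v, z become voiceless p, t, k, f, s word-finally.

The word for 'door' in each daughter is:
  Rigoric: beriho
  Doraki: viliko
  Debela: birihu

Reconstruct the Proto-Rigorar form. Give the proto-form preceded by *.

Position 2: Rigoric has e, Doraki has i, Debela has i. Doraki preserves i here (none of its changes turn any other segment into i), so the proto-segment is *i.
Position 5: Rigoric has h, Doraki has k, Debela has h. Doraki preserves k here (none of its changes turn any other segment into k), so the proto-segment is *k.
Position 6: Rigoric has o, Doraki has o, Debela has u. Taking the neighbouring segments as reconstructed: Rigoric o can only go back to *o; Doraki o could go back to *a or *o; Debela u could go back to *o or *u — the one source consistent with every daughter is *o.
This points to *biriko. Verify forward in each daughter:
Rigoric: start from *biriko.
  rule 1: no change — biriko
  rule 2 (pre-rhotic lowering): biriko → beriko
  rule 3 (intervocalic lenition): beriko → beriho
  ⇒ Rigoric beriho
Doraki: *biriko > biliko > viliko  (by unconditioned shift, unconditioned shift)
Debela: *biriko
  biriko → biriho   [intervocalic lenition]
  biriho → birihu   [vowel merger]
  birihu (rule 3 does not apply)
  giving Debela birihu.
No other proto-form is consistent with every reflex, so the reconstruction is *biriko.

*biriko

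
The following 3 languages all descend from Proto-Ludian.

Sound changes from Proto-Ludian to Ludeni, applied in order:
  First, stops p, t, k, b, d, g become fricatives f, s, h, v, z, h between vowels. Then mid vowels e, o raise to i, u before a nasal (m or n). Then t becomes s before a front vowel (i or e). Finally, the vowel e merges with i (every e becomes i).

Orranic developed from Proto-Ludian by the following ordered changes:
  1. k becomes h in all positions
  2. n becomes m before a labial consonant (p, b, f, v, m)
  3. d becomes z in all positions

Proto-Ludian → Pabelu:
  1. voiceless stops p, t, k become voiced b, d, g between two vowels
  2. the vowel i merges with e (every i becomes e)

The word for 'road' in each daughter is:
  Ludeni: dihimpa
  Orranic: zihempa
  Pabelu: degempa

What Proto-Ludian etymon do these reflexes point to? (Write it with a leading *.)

Position 4: Ludeni has i, Orranic has e, Pabelu has e. Orranic preserves e here (none of its changes turn any other segment into e), so the proto-segment is *e.
Position 1: Ludeni has d, Orranic has z, Pabelu has d. Ludeni preserves d here (none of its changes turn any other segment into d), so the proto-segment is *d.
Position 2: Ludeni has i, Orranic has i, Pabelu has e. Orranic preserves i here (none of its changes turn any other segment into i), so the proto-segment is *i.
This points to *dikempa. Verify forward in each daughter:
Ludeni: start from *dikempa.
  rule 1 (intervocalic lenition): dikempa → dihempa
  rule 2 (pre-nasal raising): dihempa → dihimpa
  rule 3: no change — dihimpa
  rule 4: no change — dihimpa
  ⇒ Ludeni dihimpa
Orranic: *dikempa
  dikempa → dihempa   [unconditioned shift]
  dihempa (rule 2 does not apply)
  dihempa → zihempa   [unconditioned shift]
  giving Orranic zihempa.
Pabelu: *dikempa
  dikempa → digempa   [intervocalic voicing]
  digempa → degempa   [vowel merger]
  giving Pabelu degempa.
*dikempa is the unique common source.

*dikempa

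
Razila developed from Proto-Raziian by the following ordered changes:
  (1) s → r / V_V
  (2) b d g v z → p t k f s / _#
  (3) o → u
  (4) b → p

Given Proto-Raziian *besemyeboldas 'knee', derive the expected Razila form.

Razila: *besemyeboldas > beremyeboldas > beremyebuldas > peremyepuldas  (by rhotacism, vowel merger, unconditioned shift)

peremyepuldas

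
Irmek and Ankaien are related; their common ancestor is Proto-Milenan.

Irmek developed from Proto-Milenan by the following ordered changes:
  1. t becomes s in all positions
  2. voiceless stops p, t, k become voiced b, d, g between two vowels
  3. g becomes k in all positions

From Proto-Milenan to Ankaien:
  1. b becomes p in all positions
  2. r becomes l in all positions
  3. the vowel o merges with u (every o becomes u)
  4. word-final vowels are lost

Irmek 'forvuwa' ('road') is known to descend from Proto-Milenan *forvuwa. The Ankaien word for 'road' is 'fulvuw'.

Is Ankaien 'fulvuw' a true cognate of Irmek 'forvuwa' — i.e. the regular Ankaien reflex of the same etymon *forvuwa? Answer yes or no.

yes

Derive the expected Ankaien reflex of *forvuwa:
Ankaien: *forvuwa > folvuwa > fulvuwa > fulvuw  (by unconditioned shift, vowel merger, apocope)
Ankaien 'fulvuw' matches the regular reflex exactly, so the pair is cognate.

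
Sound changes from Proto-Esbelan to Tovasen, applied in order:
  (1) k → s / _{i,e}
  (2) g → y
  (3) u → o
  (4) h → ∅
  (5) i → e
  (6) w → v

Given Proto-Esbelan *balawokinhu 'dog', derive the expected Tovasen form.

Tovasen: *balawokinhu
  balawokinhu → balawosinhu   [palatalisation]
  balawosinhu (rule 2 does not apply)
  balawosinhu → balawosinho   [vowel merger]
  balawosinho → balawosino   [h-loss]
  balawosino → balawoseno   [vowel merger]
  balawoseno → balavoseno   [unconditioned shift]
  giving Tovasen balavoseno.

balavoseno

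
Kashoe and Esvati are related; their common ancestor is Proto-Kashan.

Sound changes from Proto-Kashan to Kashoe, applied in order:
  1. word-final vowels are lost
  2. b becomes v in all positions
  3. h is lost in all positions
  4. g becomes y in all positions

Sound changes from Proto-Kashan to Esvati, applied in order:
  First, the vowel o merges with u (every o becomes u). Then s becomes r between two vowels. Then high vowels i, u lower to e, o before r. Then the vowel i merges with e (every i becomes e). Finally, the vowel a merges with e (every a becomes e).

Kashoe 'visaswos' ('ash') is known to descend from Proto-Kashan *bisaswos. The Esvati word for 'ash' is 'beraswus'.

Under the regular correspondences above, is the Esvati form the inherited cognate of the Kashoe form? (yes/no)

Derive the expected Esvati reflex of *bisaswos:
Esvati: *bisaswos > bisaswus > biraswus > beraswus > bereswus  (by vowel merger, rhotacism, pre-rhotic lowering, vowel merger)
The regular Esvati reflex would be 'bereswus', but the attested form is 'beraswus'. The correspondence is irregular, so they are not cognates (the Esvati form has a different source).

no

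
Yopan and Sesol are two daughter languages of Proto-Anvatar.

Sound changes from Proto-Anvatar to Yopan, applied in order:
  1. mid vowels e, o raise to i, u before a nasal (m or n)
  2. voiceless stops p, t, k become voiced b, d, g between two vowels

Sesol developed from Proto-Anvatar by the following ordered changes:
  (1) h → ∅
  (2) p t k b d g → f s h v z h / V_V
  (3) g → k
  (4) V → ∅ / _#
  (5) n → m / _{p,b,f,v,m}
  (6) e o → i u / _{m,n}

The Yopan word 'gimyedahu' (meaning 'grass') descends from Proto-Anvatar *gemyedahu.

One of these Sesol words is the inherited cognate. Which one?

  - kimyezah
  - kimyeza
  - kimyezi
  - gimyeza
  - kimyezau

Sesol: *gemyedahu > gemyedau > gemyezau > kemyezau > kemyeza > kimyeza  (by h-loss, intervocalic lenition, unconditioned shift, apocope, pre-nasal raising)
Only 'kimyeza' matches the regular Sesol development of *gemyedahu.

kimyeza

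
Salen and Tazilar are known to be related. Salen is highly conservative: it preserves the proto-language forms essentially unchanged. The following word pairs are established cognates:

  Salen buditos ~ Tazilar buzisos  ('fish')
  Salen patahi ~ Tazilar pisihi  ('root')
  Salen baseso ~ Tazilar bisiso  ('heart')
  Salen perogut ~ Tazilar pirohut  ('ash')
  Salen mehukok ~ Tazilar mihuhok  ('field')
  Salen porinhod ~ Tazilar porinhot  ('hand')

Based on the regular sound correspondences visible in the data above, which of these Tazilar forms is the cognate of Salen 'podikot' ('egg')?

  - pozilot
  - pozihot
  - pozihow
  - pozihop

pozihot

buditos ~ buzisos — Salen d corresponds to Tazilar z between vowels (before a front vowel).
mehukok ~ mihuhok — Salen k corresponds to Tazilar h between vowels (before a back vowel).
Applying these to Salen 'podikot':
  podikot → pozikot   (d→z between vowels (before a front vowel))
  pozikot → pozihot   (k→h between vowels (before a back vowel))
So the Tazilar cognate is 'pozihot'.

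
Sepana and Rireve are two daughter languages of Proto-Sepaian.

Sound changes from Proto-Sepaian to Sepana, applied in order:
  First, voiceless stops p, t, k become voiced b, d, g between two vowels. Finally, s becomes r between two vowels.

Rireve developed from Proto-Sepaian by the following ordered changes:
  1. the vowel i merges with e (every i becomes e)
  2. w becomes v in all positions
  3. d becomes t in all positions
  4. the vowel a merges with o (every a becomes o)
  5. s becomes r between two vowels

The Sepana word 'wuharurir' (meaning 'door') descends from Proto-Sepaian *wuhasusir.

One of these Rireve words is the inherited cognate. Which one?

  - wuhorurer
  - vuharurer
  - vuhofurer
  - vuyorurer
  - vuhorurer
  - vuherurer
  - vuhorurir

Rireve: *wuhasusir
  wuhasusir → wuhasuser   [vowel merger]
  wuhasuser → vuhasuser   [unconditioned shift]
  vuhasuser (rule 3 does not apply)
  vuhasuser → vuhosuser   [vowel merger]
  vuhosuser → vuhorurer   [rhotacism]
  giving Rireve vuhorurer.

vuhorurer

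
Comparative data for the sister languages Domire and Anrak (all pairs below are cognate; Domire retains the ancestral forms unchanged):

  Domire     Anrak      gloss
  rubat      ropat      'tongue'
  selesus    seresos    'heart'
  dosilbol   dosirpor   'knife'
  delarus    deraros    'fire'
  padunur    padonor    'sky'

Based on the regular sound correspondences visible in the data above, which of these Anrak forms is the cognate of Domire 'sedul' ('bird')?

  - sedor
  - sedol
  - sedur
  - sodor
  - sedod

sedor

selesus ~ seresos, delarus ~ deraros — Domire u corresponds to Anrak o after a consonant, before a consonant other than r, m, n, p, b, f, v.
dosilbol ~ dosirpor — Domire l corresponds to Anrak r word-finally.
Applying these to Domire 'sedul':
  sedul → sedol   (u→o after a consonant, before a consonant other than r, m, n, p, b, f, v)
  sedol → sedor   (l→r word-finally)
So the Anrak cognate is 'sedor'.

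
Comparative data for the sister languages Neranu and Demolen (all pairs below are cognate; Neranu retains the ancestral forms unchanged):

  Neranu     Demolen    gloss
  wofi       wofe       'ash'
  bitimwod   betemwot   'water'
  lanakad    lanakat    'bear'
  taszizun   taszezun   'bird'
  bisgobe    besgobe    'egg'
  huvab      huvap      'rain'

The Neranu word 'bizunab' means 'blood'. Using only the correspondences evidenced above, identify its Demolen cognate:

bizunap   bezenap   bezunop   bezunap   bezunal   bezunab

bezunap

bitimwod ~ betemwot, taszizun ~ taszezun — Neranu i corresponds to Demolen e after a consonant, before a consonant other than r, m, n, p, b, f, v.
huvab ~ huvap — Neranu b corresponds to Demolen p word-finally.
Applying these to Neranu 'bizunab':
  bizunab → bezunab   (i→e after a consonant, before a consonant other than r, m, n, p, b, f, v)
  bezunab → bezunap   (b→p word-finally)
So the Demolen cognate is 'bezunap'.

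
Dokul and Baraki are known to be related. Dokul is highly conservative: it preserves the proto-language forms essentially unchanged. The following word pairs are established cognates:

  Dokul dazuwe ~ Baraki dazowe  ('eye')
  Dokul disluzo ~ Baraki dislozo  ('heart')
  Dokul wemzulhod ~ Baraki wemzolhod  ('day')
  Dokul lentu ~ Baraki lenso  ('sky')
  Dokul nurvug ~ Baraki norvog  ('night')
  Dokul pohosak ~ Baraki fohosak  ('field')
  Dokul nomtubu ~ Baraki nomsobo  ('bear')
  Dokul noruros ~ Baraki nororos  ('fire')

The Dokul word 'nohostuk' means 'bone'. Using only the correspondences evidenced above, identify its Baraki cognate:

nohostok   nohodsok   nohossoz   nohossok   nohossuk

lentu ~ lenso, nomtubu ~ nomsobo — Dokul t corresponds to Baraki s after a consonant, before a back vowel.
dazuwe ~ dazowe, disluzo ~ dislozo — Dokul u corresponds to Baraki o after a consonant, before a consonant other than r, m, n, p, b, f, v.
Applying these to Dokul 'nohostuk':
  nohostuk → nohossuk   (t→s after a consonant, before a back vowel)
  nohossuk → nohossok   (u→o after a consonant, before a consonant other than r, m, n, p, b, f, v)
So the Baraki cognate is 'nohossok'.

nohossok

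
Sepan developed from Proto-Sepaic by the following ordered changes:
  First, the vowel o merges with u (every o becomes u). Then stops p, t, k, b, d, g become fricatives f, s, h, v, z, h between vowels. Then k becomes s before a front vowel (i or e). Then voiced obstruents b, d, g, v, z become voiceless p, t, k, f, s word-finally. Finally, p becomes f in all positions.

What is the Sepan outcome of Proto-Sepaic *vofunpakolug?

Sepan: start from *vofunpakolug.
  rule 1 (vowel merger): vofunpakolug → vufunpakulug
  rule 2 (intervocalic lenition): vufunpakulug → vufunpahulug
  rule 3: no change — vufunpahulug
  rule 4 (final devoicing): vufunpahulug → vufunpahuluk
  rule 5 (unconditioned shift): vufunpahuluk → vufunfahuluk
  ⇒ Sepan vufunfahuluk

vufunfahuluk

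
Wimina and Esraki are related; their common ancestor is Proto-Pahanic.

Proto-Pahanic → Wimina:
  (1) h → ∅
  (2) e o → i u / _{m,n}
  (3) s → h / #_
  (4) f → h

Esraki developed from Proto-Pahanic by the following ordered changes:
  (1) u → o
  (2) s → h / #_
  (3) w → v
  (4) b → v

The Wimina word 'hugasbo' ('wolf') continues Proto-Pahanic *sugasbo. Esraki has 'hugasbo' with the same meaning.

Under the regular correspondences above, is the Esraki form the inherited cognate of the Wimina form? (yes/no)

no

Derive the expected Esraki reflex of *sugasbo:
Esraki: *sugasbo
  sugasbo → sogasbo   [vowel merger]
  sogasbo → hogasbo   [debuccalisation]
  hogasbo (rule 3 does not apply)
  hogasbo → hogasvo   [unconditioned shift]
  giving Esraki hogasvo.
The regular Esraki reflex would be 'hogasvo', but the attested form is 'hugasbo'. The correspondence is irregular, so they are not cognates (the Esraki form has a different source).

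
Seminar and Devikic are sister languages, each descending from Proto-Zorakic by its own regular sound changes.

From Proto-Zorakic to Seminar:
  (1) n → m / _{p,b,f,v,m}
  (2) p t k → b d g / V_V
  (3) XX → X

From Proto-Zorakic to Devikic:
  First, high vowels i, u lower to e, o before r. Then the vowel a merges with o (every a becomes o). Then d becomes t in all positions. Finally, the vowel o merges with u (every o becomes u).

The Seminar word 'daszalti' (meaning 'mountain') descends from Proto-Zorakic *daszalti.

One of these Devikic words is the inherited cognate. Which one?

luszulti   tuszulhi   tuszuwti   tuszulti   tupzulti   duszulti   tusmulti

tuszulti

Devikic: *daszalti > doszolti > toszolti > tuszulti  (by vowel merger, unconditioned shift, vowel merger)
Only 'tuszulti' matches the regular Devikic development of *daszalti.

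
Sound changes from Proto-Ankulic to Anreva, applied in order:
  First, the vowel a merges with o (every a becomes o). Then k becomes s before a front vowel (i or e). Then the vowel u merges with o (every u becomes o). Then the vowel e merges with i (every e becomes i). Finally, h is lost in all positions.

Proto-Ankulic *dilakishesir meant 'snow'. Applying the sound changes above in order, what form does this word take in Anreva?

dilosisisir

Anreva: *dilakishesir
  dilakishesir → dilokishesir   [vowel merger]
  dilokishesir → dilosishesir   [palatalisation]
  dilosishesir (rule 3 does not apply)
  dilosishesir → dilosishisir   [vowel merger]
  dilosishisir → dilosisisir   [h-loss]
  giving Anreva dilosisisir.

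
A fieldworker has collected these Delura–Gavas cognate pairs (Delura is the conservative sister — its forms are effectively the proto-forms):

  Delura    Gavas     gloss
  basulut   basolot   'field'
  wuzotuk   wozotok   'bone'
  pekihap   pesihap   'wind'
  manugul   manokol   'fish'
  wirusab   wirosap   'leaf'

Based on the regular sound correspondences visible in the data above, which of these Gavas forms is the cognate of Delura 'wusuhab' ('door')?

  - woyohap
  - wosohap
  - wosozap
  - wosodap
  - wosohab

wosohap

basulut ~ basolot, wuzotuk ~ wozotok — Delura u corresponds to Gavas o after a consonant, before a consonant other than r, m, n, p, b, f, v.
wirusab ~ wirosap — Delura b corresponds to Gavas p word-finally.
Applying these to Delura 'wusuhab':
  wusuhab → wosuhab   (u→o after a consonant, before a consonant other than r, m, n, p, b, f, v)
  wosuhab → wosohab   (u→o after a consonant, before a consonant other than r, m, n, p, b, f, v)
  wosohab → wosohap   (b→p word-finally)
So the Gavas cognate is 'wosohap'.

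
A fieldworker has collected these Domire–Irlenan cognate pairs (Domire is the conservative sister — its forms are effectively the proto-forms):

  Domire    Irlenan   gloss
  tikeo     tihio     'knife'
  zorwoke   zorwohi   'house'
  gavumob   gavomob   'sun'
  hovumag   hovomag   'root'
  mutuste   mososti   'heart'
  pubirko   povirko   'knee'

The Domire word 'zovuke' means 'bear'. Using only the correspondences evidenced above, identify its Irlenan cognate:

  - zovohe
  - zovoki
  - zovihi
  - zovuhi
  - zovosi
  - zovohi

mutuste ~ mososti — Domire u corresponds to Irlenan o after a consonant, before a consonant other than r, m, n, p, b, f, v.
tikeo ~ tihio, zorwoke ~ zorwohi — Domire k corresponds to Irlenan h between vowels (before a front vowel).
zorwoke ~ zorwohi, mutuste ~ mososti — Domire e corresponds to Irlenan i word-finally.
Applying these to Domire 'zovuke':
  zovuke → zovoke   (u→o after a consonant, before a consonant other than r, m, n, p, b, f, v)
  zovoke → zovohe   (k→h between vowels (before a front vowel))
  zovohe → zovohi   (e→i word-finally)
So the Irlenan cognate is 'zovohi'.

zovohi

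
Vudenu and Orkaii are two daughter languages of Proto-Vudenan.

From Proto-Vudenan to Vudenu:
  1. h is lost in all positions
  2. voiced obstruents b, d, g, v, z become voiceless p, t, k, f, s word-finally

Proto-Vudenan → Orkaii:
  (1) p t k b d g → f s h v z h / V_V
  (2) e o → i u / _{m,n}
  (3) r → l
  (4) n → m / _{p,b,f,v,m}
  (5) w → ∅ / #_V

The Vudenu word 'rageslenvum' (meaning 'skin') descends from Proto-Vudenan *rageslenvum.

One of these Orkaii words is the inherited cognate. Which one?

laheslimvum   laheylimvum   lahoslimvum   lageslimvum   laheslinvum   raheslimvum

Orkaii: start from *rageslenvum.
  rule 1 (intervocalic lenition): rageslenvum → raheslenvum
  rule 2 (pre-nasal raising): raheslenvum → raheslinvum
  rule 3 (unconditioned shift): raheslinvum → laheslinvum
  rule 4 (nasal place assimilation): laheslinvum → laheslimvum
  rule 5: no change — laheslimvum
  ⇒ Orkaii laheslimvum
Only 'laheslimvum' matches the regular Orkaii development of *rageslenvum.

laheslimvum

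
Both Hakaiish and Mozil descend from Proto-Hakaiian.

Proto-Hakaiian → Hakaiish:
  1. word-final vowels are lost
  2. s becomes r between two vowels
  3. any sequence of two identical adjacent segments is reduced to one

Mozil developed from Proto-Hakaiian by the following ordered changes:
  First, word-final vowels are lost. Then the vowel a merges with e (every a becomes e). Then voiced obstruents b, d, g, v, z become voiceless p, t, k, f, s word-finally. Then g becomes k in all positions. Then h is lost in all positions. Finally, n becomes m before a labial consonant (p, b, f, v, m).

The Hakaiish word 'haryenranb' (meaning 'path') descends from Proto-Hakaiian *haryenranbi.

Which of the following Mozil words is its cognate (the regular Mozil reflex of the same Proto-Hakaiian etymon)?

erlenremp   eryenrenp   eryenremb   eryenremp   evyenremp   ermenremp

eryenremp

Mozil: *haryenranbi
  haryenranbi → haryenranb   [apocope]
  haryenranb → heryenrenb   [vowel merger]
  heryenrenb → heryenrenp   [final devoicing]
  heryenrenp (rule 4 does not apply)
  heryenrenp → eryenrenp   [h-loss]
  eryenrenp → eryenremp   [nasal place assimilation]
  giving Mozil eryenremp.
Among the options, 'eryenremp' alone shows every Mozil change applied in order.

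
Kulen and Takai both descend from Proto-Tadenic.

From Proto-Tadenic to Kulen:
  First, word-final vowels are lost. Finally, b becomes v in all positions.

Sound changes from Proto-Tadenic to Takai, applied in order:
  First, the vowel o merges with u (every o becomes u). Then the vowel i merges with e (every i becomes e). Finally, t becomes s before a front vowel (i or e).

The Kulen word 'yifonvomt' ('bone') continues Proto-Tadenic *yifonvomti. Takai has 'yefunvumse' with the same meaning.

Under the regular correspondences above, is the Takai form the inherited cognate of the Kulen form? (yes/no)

Derive the expected Takai reflex of *yifonvomti:
Takai: start from *yifonvomti.
  rule 1 (vowel merger): yifonvomti → yifunvumti
  rule 2 (vowel merger): yifunvumti → yefunvumte
  rule 3 (palatalisation): yefunvumte → yefunvumse
  ⇒ Takai yefunvumse
Takai 'yefunvumse' matches the regular reflex exactly, so the pair is cognate.

yes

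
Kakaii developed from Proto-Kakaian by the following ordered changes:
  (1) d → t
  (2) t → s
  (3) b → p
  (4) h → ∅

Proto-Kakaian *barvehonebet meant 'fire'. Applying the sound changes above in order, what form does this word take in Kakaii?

Kakaii: *barvehonebet > barvehonebes > parvehonepes > parveonepes  (by unconditioned shift, unconditioned shift, h-loss)

parveonepes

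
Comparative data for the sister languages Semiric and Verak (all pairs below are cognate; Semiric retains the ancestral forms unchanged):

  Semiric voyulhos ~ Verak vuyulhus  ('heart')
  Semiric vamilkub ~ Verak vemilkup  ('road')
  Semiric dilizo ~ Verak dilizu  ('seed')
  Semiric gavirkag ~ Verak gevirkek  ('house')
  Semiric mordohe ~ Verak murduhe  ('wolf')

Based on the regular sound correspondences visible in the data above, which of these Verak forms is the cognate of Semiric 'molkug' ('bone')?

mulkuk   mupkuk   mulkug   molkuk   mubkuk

voyulhos ~ vuyulhus, mordohe ~ murduhe — Semiric o corresponds to Verak u after a consonant, before a consonant other than r, m, n, p, b, f, v.
gavirkag ~ gevirkek — Semiric g corresponds to Verak k word-finally.
Applying these to Semiric 'molkug':
  molkug → mulkug   (o→u after a consonant, before a consonant other than r, m, n, p, b, f, v)
  mulkug → mulkuk   (g→k word-finally)
So the Verak cognate is 'mulkuk'.

mulkuk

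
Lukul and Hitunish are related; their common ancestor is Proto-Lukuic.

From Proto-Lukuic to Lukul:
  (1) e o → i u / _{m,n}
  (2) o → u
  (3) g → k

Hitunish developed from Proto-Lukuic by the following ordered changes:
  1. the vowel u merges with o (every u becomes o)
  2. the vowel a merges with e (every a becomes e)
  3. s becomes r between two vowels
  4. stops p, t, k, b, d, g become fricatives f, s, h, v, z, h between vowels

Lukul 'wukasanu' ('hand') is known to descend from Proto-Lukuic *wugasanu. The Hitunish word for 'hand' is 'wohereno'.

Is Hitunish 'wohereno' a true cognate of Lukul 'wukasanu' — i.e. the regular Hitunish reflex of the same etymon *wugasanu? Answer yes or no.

Derive the expected Hitunish reflex of *wugasanu:
Hitunish: *wugasanu
  wugasanu → wogasano   [vowel merger]
  wogasano → wogeseno   [vowel merger]
  wogeseno → wogereno   [rhotacism]
  wogereno → wohereno   [intervocalic lenition]
  giving Hitunish wohereno.
Hitunish 'wohereno' matches the regular reflex exactly, so the pair is cognate.

yes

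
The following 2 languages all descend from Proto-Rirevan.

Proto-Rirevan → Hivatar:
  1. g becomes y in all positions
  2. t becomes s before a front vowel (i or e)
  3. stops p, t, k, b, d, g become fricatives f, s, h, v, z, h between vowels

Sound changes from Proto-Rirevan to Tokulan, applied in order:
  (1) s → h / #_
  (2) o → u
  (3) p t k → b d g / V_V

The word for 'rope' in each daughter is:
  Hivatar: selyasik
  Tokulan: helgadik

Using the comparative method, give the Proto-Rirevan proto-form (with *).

*selgatik

Position 6: Hivatar has s, Tokulan has d. Taking the neighbouring segments as reconstructed: Hivatar s could go back to *t or *s; Tokulan d could go back to *t or *d — the one source consistent with every daughter is *t.
Position 1: Hivatar has s, Tokulan has h. Taking the neighbouring segments as reconstructed: Hivatar s could go back to *t or *s; Tokulan h could go back to *s or *h — the one source consistent with every daughter is *s.
This points to *selgatik. Verify forward in each daughter:
Hivatar: start from *selgatik.
  rule 1 (unconditioned shift): selgatik → selyatik
  rule 2 (palatalisation): selyatik → selyasik
  rule 3: no change — selyasik
  ⇒ Hivatar selyasik
Tokulan: *selgatik
  selgatik → helgatik   [debuccalisation]
  helgatik (rule 2 does not apply)
  helgatik → helgadik   [intervocalic voicing]
  giving Tokulan helgadik.
Only *selgatik yields all of Hivatar selyasik, Tokulan helgadik.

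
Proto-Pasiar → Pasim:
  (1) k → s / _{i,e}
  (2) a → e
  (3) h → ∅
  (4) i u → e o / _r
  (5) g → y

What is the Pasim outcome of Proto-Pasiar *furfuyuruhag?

forfuyoruey

Pasim: start from *furfuyuruhag.
  rule 1: no change — furfuyuruhag
  rule 2 (vowel merger): furfuyuruhag → furfuyuruheg
  rule 3 (h-loss): furfuyuruheg → furfuyurueg
  rule 4 (pre-rhotic lowering): furfuyurueg → forfuyorueg
  rule 5 (unconditioned shift): forfuyorueg → forfuyoruey
  ⇒ Pasim forfuyoruey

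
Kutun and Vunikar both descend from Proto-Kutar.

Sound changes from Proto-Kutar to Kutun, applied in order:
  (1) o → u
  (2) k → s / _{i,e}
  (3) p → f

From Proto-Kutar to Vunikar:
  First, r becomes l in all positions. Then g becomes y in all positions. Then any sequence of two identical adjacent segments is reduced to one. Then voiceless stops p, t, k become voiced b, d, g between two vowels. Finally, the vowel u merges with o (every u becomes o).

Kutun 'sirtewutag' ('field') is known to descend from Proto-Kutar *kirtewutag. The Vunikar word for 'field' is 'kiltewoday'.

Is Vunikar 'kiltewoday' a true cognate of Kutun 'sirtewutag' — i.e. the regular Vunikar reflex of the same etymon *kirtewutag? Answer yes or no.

Derive the expected Vunikar reflex of *kirtewutag:
Vunikar: *kirtewutag > kiltewutag > kiltewutay > kiltewuday > kiltewoday  (by unconditioned shift, unconditioned shift, intervocalic voicing, vowel merger)
Vunikar 'kiltewoday' matches the regular reflex exactly, so the pair is cognate.

yes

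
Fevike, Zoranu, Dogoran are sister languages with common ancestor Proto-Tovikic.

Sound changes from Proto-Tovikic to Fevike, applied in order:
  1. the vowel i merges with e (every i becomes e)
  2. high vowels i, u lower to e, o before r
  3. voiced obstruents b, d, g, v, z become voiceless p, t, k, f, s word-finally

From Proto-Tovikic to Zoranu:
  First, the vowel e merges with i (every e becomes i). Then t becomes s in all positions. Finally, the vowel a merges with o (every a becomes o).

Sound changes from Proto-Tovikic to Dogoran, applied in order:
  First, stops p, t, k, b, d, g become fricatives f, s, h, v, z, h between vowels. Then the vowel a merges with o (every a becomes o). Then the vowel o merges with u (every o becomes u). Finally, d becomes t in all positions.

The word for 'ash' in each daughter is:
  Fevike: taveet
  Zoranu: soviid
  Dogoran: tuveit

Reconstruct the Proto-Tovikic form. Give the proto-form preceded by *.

*taveid

Position 4: Fevike has e, Zoranu has i, Dogoran has e. Dogoran preserves e here (none of its changes turn any other segment into e), so the proto-segment is *e.
Position 5: Fevike has e, Zoranu has i, Dogoran has i. Dogoran preserves i here (none of its changes turn any other segment into i), so the proto-segment is *i.
Position 6: Fevike has t, Zoranu has d, Dogoran has t. Zoranu preserves d here (none of its changes turn any other segment into d), so the proto-segment is *d.
This points to *taveid. Verify forward in each daughter:
Fevike: *taveid > taveed > taveet  (by vowel merger, final devoicing)
Zoranu: *taveid > taviid > saviid > soviid  (by vowel merger, unconditioned shift, vowel merger)
Dogoran: start from *taveid.
  rule 1: no change — taveid
  rule 2 (vowel merger): taveid → toveid
  rule 3 (vowel merger): toveid → tuveid
  rule 4 (unconditioned shift): tuveid → tuveit
  ⇒ Dogoran tuveit
*taveid is the unique common source.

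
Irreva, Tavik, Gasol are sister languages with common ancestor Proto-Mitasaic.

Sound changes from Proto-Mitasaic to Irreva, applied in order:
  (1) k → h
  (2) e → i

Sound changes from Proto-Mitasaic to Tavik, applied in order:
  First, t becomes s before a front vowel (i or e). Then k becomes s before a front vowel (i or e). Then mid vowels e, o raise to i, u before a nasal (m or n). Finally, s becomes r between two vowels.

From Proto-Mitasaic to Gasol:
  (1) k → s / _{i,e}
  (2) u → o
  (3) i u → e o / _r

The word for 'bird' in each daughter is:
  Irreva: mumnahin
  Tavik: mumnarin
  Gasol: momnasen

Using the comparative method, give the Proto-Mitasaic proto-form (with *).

*mumnaken

Position 6: Irreva has h, Tavik has r, Gasol has s. Taking the neighbouring segments as reconstructed: Irreva h could go back to *k or *h; Tavik r could go back to *t or *k or *s or *r; Gasol s could go back to *k or *s — the one source consistent with every daughter is *k.
Position 7: Irreva has i, Tavik has i, Gasol has e. Taking the neighbouring segments as reconstructed: Irreva i could go back to *e or *i; Tavik i could go back to *e or *i; Gasol e can only go back to *e — the one source consistent with every daughter is *e.
Verify the candidate proto-form against each daughter:
Irreva: *mumnaken > mumnahen > mumnahin  (by unconditioned shift, vowel merger)
Tavik: *mumnaken > mumnasen > mumnasin > mumnarin  (by palatalisation, pre-nasal raising, rhotacism)
Gasol: *mumnaken > mumnasen > momnasen  (by palatalisation, vowel merger)
*mumnaken is the unique common source.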